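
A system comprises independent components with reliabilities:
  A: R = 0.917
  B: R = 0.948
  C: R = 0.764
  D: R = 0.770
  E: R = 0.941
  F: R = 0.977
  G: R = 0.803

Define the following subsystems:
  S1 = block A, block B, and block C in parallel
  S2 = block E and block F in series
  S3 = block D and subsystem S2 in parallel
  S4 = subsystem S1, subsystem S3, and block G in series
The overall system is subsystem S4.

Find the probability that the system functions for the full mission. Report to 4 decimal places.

0.7873

Parallel (A, B, and C): 1 − (1 − 0.917000)(1 − 0.948000)(1 − 0.764000) = 0.998981
Series (E and F): 0.941000 × 0.977000 = 0.919357
Parallel (D and [0.919357]): 1 − (1 − 0.770000)(1 − 0.919357) = 0.981452
Series ([0.998981], [0.981452], and G): 0.998981 × 0.981452 × 0.803000 = 0.7873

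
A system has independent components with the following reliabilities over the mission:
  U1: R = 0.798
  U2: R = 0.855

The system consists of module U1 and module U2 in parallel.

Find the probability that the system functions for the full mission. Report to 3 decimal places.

Parallel (U1 and U2): 1 − (1 − 0.79800)(1 − 0.85500) = 0.971

0.971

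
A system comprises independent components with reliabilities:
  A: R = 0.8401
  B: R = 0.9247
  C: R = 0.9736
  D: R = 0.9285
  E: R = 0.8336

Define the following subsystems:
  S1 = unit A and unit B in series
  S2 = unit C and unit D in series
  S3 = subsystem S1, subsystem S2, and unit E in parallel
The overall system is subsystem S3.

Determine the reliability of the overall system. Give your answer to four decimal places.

Series (A and B): 0.840100 × 0.924700 = 0.776840
Series (C and D): 0.973600 × 0.928500 = 0.903988
Parallel ([0.776840], [0.903988], and E): 1 − (1 − 0.776840)(1 − 0.903988)(1 − 0.833600) = 0.9964

0.9964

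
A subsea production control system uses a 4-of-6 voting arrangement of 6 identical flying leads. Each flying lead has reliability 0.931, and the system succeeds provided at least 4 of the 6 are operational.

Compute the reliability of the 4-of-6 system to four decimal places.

0.9944

R = Σ_{i=4}^{6} C(6,i) p^i (1−p)^{6−i} with p = 0.931
C(6,4)·0.931^4·0.069^2 = 0.053652
C(6,5)·0.931^5·0.069^1 = 0.289567
C(6,6)·0.931^6·0.069^0 = 0.651176
Sum = 0.9944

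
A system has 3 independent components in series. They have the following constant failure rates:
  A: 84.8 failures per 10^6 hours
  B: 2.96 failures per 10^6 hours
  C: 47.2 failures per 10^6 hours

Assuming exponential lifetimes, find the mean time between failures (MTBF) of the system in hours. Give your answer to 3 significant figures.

Series of exponential components: λ_sys = Σ λ_i
λ_sys = 0.0000848 + 0.00000296 + 0.0000472 = 1.3496e-04 /h
MTBF = 1 / λ_sys = 7410 h

7410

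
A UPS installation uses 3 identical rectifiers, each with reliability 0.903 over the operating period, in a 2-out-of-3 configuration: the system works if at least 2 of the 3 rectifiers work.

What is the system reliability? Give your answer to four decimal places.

R = Σ_{i=2}^{3} C(3,i) p^i (1−p)^{3−i} with p = 0.903
C(3,2)·0.903^2·0.097^1 = 0.237284
C(3,3)·0.903^3·0.097^0 = 0.736314
Sum = 0.9736

0.9736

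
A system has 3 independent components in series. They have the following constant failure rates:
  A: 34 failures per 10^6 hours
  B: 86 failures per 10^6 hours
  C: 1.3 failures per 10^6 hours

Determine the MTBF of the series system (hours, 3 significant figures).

Series of exponential components: λ_sys = Σ λ_i
λ_sys = 0.000034 + 0.000086 + 0.0000013 = 1.2130e-04 /h
MTBF = 1 / λ_sys = 8240 h

8240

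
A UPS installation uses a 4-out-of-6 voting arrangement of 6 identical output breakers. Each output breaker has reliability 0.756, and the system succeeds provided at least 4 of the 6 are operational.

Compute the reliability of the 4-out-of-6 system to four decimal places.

R = Σ_{i=4}^{6} C(6,i) p^i (1−p)^{6−i} with p = 0.756
C(6,4)·0.756^4·0.244^2 = 0.291715
C(6,5)·0.756^5·0.244^1 = 0.361535
C(6,6)·0.756^6·0.244^0 = 0.186694
Sum = 0.8399

0.8399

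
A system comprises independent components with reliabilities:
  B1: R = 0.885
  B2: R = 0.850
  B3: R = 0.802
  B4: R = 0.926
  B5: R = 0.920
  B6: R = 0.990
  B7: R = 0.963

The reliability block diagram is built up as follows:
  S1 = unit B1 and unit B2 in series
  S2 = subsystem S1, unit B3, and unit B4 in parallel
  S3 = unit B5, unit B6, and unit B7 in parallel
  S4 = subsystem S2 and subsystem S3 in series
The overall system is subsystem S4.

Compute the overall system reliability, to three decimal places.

0.996

Series (B1 and B2): 0.88500 × 0.85000 = 0.75225
Parallel ([0.75225], B3, and B4): 1 − (1 − 0.75225)(1 − 0.80200)(1 − 0.92600) = 0.99637
Parallel (B5, B6, and B7): 1 − (1 − 0.92000)(1 − 0.99000)(1 − 0.96300) = 0.99997
Series ([0.99637] and [0.99997]): 0.99637 × 0.99997 = 0.996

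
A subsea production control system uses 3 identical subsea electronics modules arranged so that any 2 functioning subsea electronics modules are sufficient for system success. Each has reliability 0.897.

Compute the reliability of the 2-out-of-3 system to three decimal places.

0.970

R = Σ_{i=2}^{3} C(3,i) p^i (1−p)^{3−i} with p = 0.897
C(3,2)·0.897^2·0.103^1 = 0.24862
C(3,3)·0.897^3·0.103^0 = 0.72173
Sum = 0.970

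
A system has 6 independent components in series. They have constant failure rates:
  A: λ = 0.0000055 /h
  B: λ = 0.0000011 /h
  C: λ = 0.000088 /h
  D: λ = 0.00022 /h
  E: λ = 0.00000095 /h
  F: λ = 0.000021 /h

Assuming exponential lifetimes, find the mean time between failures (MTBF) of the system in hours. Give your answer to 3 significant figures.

Series of exponential components: λ_sys = Σ λ_i
λ_sys = 0.0000055 + 0.0000011 + 0.000088 + 0.00022 + 0.00000095 + 0.000021 = 3.3655e-04 /h
MTBF = 1 / λ_sys = 2970 h

2970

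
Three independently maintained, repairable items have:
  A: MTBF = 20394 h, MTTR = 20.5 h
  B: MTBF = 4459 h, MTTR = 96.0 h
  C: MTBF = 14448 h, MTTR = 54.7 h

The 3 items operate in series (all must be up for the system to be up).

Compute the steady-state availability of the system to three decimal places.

0.974

A(A) = MTBF/(MTBF+MTTR) = 20394/(20394+20.5) = 0.998996
A(B) = MTBF/(MTBF+MTTR) = 4459/(4459+96.0) = 0.978924
A(C) = MTBF/(MTBF+MTTR) = 14448/(14448+54.7) = 0.996228
Series availability: 0.998996 × 0.978924 × 0.996228 = 0.974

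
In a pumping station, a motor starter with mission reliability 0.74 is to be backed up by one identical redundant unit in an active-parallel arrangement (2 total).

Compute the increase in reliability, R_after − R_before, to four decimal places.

R_before = 0.74
R_after = 1 − (1 − 0.74)^2 = 0.9324
ΔR = 0.9324 − 0.74 = 0.1924

0.1924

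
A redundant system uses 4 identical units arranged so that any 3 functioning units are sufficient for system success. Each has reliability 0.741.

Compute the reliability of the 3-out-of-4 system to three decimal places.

R = Σ_{i=3}^{4} C(4,i) p^i (1−p)^{4−i} with p = 0.741
C(4,3)·0.741^3·0.259^1 = 0.42152
C(4,4)·0.741^4·0.259^0 = 0.30149
Sum = 0.723

0.723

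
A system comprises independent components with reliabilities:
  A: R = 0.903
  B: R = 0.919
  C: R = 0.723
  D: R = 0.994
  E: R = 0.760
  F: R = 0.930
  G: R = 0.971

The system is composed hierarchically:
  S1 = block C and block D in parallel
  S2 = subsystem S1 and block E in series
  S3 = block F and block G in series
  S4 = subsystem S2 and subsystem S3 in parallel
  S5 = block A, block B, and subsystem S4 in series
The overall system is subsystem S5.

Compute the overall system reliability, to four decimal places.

Parallel (C and D): 1 − (1 − 0.723000)(1 − 0.994000) = 0.998338
Series ([0.998338] and E): 0.998338 × 0.760000 = 0.758737
Series (F and G): 0.930000 × 0.971000 = 0.903030
Parallel ([0.758737] and [0.903030]): 1 − (1 − 0.758737)(1 − 0.903030) = 0.976605
Series (A, B, and [0.976605]): 0.903000 × 0.919000 × 0.976605 = 0.8104

0.8104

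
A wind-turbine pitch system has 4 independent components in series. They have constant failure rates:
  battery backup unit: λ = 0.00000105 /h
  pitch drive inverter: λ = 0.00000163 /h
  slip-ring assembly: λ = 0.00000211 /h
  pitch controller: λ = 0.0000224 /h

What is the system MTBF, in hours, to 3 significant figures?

Series of exponential components: λ_sys = Σ λ_i
λ_sys = 0.00000105 + 0.00000163 + 0.00000211 + 0.0000224 = 2.7190e-05 /h
MTBF = 1 / λ_sys = 36800 h

36800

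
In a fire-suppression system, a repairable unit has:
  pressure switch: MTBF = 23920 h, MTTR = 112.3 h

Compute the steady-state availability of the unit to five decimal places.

0.99533

A(pressure switch) = MTBF/(MTBF+MTTR) = 23920/(23920+112.3) = 0.99533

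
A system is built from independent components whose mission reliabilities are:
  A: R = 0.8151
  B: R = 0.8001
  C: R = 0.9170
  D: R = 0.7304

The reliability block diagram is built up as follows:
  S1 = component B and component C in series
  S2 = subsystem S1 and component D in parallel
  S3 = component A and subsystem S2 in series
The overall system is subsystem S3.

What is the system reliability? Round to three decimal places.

0.757

Series (B and C): 0.80010 × 0.91700 = 0.73369
Parallel ([0.73369] and D): 1 − (1 − 0.73369)(1 − 0.73040) = 0.92820
Series (A and [0.92820]): 0.81510 × 0.92820 = 0.757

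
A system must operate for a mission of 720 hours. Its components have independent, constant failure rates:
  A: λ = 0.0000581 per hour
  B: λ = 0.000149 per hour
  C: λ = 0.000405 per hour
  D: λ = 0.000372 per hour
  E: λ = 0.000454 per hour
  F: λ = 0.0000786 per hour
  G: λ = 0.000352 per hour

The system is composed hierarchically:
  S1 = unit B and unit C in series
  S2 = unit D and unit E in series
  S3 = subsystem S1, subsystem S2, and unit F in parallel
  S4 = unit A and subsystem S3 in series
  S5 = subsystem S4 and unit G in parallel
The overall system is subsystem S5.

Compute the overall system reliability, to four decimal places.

R(A) = exp(−0.0000581 × 720) = 0.959031
R(B) = exp(−0.000149 × 720) = 0.898274
R(C) = exp(−0.000405 × 720) = 0.747067
R(D) = exp(−0.000372 × 720) = 0.765030
R(E) = exp(−0.000454 × 720) = 0.721170
R(F) = exp(−0.0000786 × 720) = 0.944980
R(G) = exp(−0.000352 × 720) = 0.776126
Series (B and C): 0.898274 × 0.747067 = 0.671071
Series (D and E): 0.765030 × 0.721170 = 0.551717
Parallel ([0.671071], [0.551717], and F): 1 − (1 − 0.671071)(1 − 0.551717)(1 − 0.944980) = 0.991887
Series (A and [0.991887]): 0.959031 × 0.991887 = 0.951250
Parallel ([0.951250] and G): 1 − (1 − 0.951250)(1 − 0.776126) = 0.9891

0.9891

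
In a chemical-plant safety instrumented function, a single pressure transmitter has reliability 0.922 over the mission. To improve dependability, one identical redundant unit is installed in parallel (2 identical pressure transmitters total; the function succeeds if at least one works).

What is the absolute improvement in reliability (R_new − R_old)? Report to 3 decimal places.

0.072

R_before = 0.922
R_after = 1 − (1 − 0.922)^2 = 0.994
ΔR = 0.994 − 0.922 = 0.072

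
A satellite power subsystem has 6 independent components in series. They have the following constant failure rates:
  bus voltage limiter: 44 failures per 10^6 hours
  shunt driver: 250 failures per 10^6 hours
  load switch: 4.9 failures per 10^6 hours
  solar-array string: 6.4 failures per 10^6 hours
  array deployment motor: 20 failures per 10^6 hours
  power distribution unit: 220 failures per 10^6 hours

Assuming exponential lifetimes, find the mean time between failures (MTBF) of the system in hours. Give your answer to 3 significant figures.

1830

Series of exponential components: λ_sys = Σ λ_i
λ_sys = 0.000044 + 0.00025 + 0.0000049 + 0.0000064 + 0.000020 + 0.00022 = 5.4530e-04 /h
MTBF = 1 / λ_sys = 1830 h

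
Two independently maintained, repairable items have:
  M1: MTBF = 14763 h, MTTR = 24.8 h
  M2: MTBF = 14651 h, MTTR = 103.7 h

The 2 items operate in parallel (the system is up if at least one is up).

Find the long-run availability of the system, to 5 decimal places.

0.99999

A(M1) = MTBF/(MTBF+MTTR) = 14763/(14763+24.8) = 0.998323
A(M2) = MTBF/(MTBF+MTTR) = 14651/(14651+103.7) = 0.992972
Parallel availability: 1 − (1 − 0.998323)(1 − 0.992972) = 0.99999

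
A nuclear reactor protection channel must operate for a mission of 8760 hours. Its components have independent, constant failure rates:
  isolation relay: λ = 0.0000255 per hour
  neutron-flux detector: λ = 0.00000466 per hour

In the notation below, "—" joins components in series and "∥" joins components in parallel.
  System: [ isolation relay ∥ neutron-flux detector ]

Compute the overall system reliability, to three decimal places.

R(isolation relay) = exp(−0.0000255 × 8760) = 0.79981
R(neutron-flux detector) = exp(−0.00000466 × 8760) = 0.96000
Parallel (isolation relay and neutron-flux detector): 1 − (1 − 0.79981)(1 − 0.96000) = 0.992

0.992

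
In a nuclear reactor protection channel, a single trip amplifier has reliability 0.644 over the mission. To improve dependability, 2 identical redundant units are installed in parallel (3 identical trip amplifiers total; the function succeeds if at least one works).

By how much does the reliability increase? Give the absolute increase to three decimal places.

R_before = 0.644
R_after = 1 − (1 − 0.644)^3 = 0.955
ΔR = 0.955 − 0.644 = 0.311

0.311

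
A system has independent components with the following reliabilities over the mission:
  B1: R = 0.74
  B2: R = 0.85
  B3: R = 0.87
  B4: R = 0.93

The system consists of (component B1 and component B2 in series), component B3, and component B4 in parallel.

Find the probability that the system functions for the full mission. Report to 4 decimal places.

Series (B1 and B2): 0.740000 × 0.850000 = 0.629000
Parallel ([0.629000], B3, and B4): 1 − (1 − 0.629000)(1 − 0.870000)(1 − 0.930000) = 0.9966

0.9966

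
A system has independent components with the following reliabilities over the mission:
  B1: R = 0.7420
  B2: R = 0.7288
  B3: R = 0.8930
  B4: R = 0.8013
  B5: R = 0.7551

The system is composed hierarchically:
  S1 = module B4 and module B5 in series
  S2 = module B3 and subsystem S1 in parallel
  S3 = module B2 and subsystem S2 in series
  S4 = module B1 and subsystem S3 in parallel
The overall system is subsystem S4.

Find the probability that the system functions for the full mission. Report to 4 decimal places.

Series (B4 and B5): 0.801300 × 0.755100 = 0.605062
Parallel (B3 and [0.605062]): 1 − (1 − 0.893000)(1 − 0.605062) = 0.957742
Series (B2 and [0.957742]): 0.728800 × 0.957742 = 0.698002
Parallel (B1 and [0.698002]): 1 − (1 − 0.742000)(1 − 0.698002) = 0.9221

0.9221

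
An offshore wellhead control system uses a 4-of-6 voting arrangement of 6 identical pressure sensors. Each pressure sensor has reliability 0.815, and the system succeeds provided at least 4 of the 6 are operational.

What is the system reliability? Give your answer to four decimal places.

0.9187

R = Σ_{i=4}^{6} C(6,i) p^i (1−p)^{6−i} with p = 0.815
C(6,4)·0.815^4·0.185^2 = 0.226498
C(6,5)·0.815^5·0.185^1 = 0.399127
C(6,6)·0.815^6·0.185^0 = 0.293053
Sum = 0.9187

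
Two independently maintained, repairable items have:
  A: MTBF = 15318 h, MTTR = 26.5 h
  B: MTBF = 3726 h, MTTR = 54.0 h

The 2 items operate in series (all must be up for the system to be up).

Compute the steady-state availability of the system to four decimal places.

0.9840

A(A) = MTBF/(MTBF+MTTR) = 15318/(15318+26.5) = 0.998273
A(B) = MTBF/(MTBF+MTTR) = 3726/(3726+54.0) = 0.985714
Series availability: 0.998273 × 0.985714 = 0.9840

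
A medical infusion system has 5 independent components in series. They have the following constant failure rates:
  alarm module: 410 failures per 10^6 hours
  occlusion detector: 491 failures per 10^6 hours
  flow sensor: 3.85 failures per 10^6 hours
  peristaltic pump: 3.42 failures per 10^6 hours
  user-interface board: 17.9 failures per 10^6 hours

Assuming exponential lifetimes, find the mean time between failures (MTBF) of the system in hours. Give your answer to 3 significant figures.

1080

Series of exponential components: λ_sys = Σ λ_i
λ_sys = 0.000410 + 0.000491 + 0.00000385 + 0.00000342 + 0.0000179 = 9.2617e-04 /h
MTBF = 1 / λ_sys = 1080 h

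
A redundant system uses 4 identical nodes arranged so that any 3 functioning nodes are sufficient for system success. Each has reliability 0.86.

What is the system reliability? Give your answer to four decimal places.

0.9032

R = Σ_{i=3}^{4} C(4,i) p^i (1−p)^{4−i} with p = 0.86
C(4,3)·0.86^3·0.14^1 = 0.356191
C(4,4)·0.86^4·0.14^0 = 0.547008
Sum = 0.9032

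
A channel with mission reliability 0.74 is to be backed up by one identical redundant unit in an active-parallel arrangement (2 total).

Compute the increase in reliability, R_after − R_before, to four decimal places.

R_before = 0.74
R_after = 1 − (1 − 0.74)^2 = 0.9324
ΔR = 0.9324 − 0.74 = 0.1924

0.1924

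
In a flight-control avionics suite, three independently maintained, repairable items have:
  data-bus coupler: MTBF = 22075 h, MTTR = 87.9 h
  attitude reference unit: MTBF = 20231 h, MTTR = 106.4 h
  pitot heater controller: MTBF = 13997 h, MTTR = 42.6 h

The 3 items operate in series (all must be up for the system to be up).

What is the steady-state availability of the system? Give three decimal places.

0.988

A(data-bus coupler) = MTBF/(MTBF+MTTR) = 22075/(22075+87.9) = 0.996034
A(attitude reference unit) = MTBF/(MTBF+MTTR) = 20231/(20231+106.4) = 0.994768
A(pitot heater controller) = MTBF/(MTBF+MTTR) = 13997/(13997+42.6) = 0.996966
Series availability: 0.996034 × 0.994768 × 0.996966 = 0.988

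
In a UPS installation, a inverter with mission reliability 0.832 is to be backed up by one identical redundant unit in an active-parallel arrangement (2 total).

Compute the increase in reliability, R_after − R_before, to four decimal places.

R_before = 0.832
R_after = 1 − (1 − 0.832)^2 = 0.9718
ΔR = 0.9718 − 0.832 = 0.1398

0.1398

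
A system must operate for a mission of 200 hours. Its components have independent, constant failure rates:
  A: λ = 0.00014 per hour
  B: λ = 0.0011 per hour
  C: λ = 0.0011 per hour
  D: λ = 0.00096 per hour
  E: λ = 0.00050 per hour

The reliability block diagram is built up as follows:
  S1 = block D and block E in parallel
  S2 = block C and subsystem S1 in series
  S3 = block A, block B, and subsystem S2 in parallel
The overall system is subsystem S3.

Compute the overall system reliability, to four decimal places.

R(A) = exp(−0.00014 × 200) = 0.972388
R(B) = exp(−0.0011 × 200) = 0.802519
R(C) = exp(−0.0011 × 200) = 0.802519
R(D) = exp(−0.00096 × 200) = 0.825307
R(E) = exp(−0.00050 × 200) = 0.904837
Parallel (D and E): 1 − (1 − 0.825307)(1 − 0.904837) = 0.983376
Series (C and [0.983376]): 0.802519 × 0.983376 = 0.789178
Parallel (A, B, and [0.789178]): 1 − (1 − 0.972388)(1 − 0.802519)(1 − 0.789178) = 0.9989

0.9989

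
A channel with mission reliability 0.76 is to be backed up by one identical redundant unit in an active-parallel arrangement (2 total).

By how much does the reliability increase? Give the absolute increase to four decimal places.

R_before = 0.76
R_after = 1 − (1 − 0.76)^2 = 0.9424
ΔR = 0.9424 − 0.76 = 0.1824

0.1824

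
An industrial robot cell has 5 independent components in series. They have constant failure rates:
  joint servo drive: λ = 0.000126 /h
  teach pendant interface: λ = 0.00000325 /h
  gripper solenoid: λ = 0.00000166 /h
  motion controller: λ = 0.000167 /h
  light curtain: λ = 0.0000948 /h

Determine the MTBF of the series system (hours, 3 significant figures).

Series of exponential components: λ_sys = Σ λ_i
λ_sys = 0.000126 + 0.00000325 + 0.00000166 + 0.000167 + 0.0000948 = 3.9271e-04 /h
MTBF = 1 / λ_sys = 2550 h

2550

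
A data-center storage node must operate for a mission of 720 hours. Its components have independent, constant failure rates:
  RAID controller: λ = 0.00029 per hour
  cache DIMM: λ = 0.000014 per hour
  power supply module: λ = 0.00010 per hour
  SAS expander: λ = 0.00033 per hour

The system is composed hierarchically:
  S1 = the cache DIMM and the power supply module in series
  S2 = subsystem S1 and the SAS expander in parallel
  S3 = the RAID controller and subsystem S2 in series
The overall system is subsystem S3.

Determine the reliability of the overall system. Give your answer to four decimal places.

R(RAID controller) = exp(−0.00029 × 720) = 0.811558
R(cache DIMM) = exp(−0.000014 × 720) = 0.989971
R(power supply module) = exp(−0.00010 × 720) = 0.930531
R(SAS expander) = exp(−0.00033 × 720) = 0.788518
Series (cache DIMM and power supply module): 0.989971 × 0.930531 = 0.921199
Parallel ([0.921199] and SAS expander): 1 − (1 − 0.921199)(1 − 0.788518) = 0.983335
Series (RAID controller and [0.983335]): 0.811558 × 0.983335 = 0.7980

0.7980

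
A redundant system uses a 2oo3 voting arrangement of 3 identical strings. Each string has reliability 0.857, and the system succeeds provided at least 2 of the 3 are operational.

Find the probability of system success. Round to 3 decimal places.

R = Σ_{i=2}^{3} C(3,i) p^i (1−p)^{3−i} with p = 0.857
C(3,2)·0.857^2·0.143^1 = 0.31508
C(3,3)·0.857^3·0.143^0 = 0.62942
Sum = 0.945

0.945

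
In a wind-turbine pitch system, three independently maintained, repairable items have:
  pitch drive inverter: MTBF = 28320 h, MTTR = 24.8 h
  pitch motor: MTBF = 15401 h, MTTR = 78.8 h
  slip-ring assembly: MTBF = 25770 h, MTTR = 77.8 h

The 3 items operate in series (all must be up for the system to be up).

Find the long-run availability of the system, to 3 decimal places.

0.991

A(pitch drive inverter) = MTBF/(MTBF+MTTR) = 28320/(28320+24.8) = 0.999125
A(pitch motor) = MTBF/(MTBF+MTTR) = 15401/(15401+78.8) = 0.994909
A(slip-ring assembly) = MTBF/(MTBF+MTTR) = 25770/(25770+77.8) = 0.996990
Series availability: 0.999125 × 0.994909 × 0.996990 = 0.991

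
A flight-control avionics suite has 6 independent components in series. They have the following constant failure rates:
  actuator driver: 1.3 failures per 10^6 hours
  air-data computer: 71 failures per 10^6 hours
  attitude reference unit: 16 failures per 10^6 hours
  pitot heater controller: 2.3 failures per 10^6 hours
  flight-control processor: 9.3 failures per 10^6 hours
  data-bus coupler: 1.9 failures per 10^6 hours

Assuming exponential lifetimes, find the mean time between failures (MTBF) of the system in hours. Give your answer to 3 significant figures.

9820

Series of exponential components: λ_sys = Σ λ_i
λ_sys = 0.0000013 + 0.000071 + 0.000016 + 0.0000023 + 0.0000093 + 0.0000019 = 1.0180e-04 /h
MTBF = 1 / λ_sys = 9820 h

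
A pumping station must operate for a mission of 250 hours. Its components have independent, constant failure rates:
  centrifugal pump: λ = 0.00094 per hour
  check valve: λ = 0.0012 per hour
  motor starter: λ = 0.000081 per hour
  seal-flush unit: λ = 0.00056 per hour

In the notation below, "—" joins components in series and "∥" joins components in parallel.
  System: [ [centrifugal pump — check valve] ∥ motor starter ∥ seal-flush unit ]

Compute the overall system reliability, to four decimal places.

0.9989

R(centrifugal pump) = exp(−0.00094 × 250) = 0.790571
R(check valve) = exp(−0.0012 × 250) = 0.740818
R(motor starter) = exp(−0.000081 × 250) = 0.979954
R(seal-flush unit) = exp(−0.00056 × 250) = 0.869358
Series (centrifugal pump and check valve): 0.790571 × 0.740818 = 0.585669
Parallel ([0.585669], motor starter, and seal-flush unit): 1 − (1 − 0.585669)(1 − 0.979954)(1 − 0.869358) = 0.9989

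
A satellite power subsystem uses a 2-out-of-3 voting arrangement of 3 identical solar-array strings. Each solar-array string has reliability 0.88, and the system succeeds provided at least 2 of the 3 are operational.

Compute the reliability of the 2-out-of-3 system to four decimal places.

0.9603

R = Σ_{i=2}^{3} C(3,i) p^i (1−p)^{3−i} with p = 0.88
C(3,2)·0.88^2·0.12^1 = 0.278784
C(3,3)·0.88^3·0.12^0 = 0.681472
Sum = 0.9603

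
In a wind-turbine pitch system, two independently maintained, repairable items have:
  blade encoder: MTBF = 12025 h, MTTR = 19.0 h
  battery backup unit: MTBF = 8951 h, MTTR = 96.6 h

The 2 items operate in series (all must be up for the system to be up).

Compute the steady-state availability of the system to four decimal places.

0.9878

A(blade encoder) = MTBF/(MTBF+MTTR) = 12025/(12025+19.0) = 0.998422
A(battery backup unit) = MTBF/(MTBF+MTTR) = 8951/(8951+96.6) = 0.989323
Series availability: 0.998422 × 0.989323 = 0.9878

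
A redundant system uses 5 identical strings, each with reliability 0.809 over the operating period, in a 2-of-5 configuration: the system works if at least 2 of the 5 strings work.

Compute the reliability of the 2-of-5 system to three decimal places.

R = Σ_{i=2}^{5} C(5,i) p^i (1−p)^{5−i} with p = 0.809
C(5,2)·0.809^2·0.191^3 = 0.04560
C(5,3)·0.809^3·0.191^2 = 0.19316
C(5,4)·0.809^4·0.191^1 = 0.40907
C(5,5)·0.809^5·0.191^0 = 0.34653
Sum = 0.994

0.994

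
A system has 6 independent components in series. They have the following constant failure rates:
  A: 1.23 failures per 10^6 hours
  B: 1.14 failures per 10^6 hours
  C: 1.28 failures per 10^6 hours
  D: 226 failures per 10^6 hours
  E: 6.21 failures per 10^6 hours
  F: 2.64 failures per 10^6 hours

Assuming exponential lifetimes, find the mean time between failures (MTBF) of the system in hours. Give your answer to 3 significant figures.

4190

Series of exponential components: λ_sys = Σ λ_i
λ_sys = 0.00000123 + 0.00000114 + 0.00000128 + 0.000226 + 0.00000621 + 0.00000264 = 2.3850e-04 /h
MTBF = 1 / λ_sys = 4190 h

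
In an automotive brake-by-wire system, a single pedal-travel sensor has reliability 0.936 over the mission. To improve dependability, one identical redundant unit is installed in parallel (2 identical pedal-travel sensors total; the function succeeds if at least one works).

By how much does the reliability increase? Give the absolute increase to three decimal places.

0.060

R_before = 0.936
R_after = 1 − (1 − 0.936)^2 = 0.996
ΔR = 0.996 − 0.936 = 0.060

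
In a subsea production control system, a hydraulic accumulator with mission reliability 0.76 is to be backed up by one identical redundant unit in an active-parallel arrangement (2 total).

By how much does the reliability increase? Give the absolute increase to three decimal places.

R_before = 0.76
R_after = 1 − (1 − 0.76)^2 = 0.942
ΔR = 0.942 − 0.76 = 0.182

0.182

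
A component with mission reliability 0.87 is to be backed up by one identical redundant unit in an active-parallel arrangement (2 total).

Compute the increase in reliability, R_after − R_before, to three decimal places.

R_before = 0.87
R_after = 1 − (1 − 0.87)^2 = 0.983
ΔR = 0.983 − 0.87 = 0.113

0.113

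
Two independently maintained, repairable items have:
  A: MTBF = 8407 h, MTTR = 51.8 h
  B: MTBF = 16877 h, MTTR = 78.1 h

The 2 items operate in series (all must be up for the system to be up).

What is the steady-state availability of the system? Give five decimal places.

A(A) = MTBF/(MTBF+MTTR) = 8407/(8407+51.8) = 0.993876
A(B) = MTBF/(MTBF+MTTR) = 16877/(16877+78.1) = 0.995394
Series availability: 0.993876 × 0.995394 = 0.98930

0.98930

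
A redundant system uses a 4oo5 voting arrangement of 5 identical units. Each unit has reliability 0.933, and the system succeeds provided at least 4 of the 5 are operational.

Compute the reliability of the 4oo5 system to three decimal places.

R = Σ_{i=4}^{5} C(5,i) p^i (1−p)^{5−i} with p = 0.933
C(5,4)·0.933^4·0.067^1 = 0.25385
C(5,5)·0.933^5·0.067^0 = 0.70698
Sum = 0.961

0.961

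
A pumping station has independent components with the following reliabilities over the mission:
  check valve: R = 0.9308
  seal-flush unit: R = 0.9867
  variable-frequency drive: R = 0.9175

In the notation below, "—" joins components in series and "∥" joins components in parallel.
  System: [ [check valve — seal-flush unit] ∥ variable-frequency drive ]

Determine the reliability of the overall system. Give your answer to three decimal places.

0.993

Series (check valve and seal-flush unit): 0.93080 × 0.98670 = 0.91842
Parallel ([0.91842] and variable-frequency drive): 1 − (1 − 0.91842)(1 − 0.91750) = 0.993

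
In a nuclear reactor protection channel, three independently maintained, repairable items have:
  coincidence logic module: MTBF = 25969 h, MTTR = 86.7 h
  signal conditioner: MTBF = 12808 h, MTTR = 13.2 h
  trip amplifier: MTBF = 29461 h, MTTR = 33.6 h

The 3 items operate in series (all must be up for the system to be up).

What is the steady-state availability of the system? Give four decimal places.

0.9945

A(coincidence logic module) = MTBF/(MTBF+MTTR) = 25969/(25969+86.7) = 0.996673
A(signal conditioner) = MTBF/(MTBF+MTTR) = 12808/(12808+13.2) = 0.998970
A(trip amplifier) = MTBF/(MTBF+MTTR) = 29461/(29461+33.6) = 0.998861
Series availability: 0.996673 × 0.998970 × 0.998861 = 0.9945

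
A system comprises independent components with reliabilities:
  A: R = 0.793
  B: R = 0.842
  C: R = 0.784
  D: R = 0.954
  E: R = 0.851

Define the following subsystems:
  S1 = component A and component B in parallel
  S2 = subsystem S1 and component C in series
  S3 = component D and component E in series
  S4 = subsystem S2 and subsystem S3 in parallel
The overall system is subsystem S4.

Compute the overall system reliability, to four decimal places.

0.9545

Parallel (A and B): 1 − (1 − 0.793000)(1 − 0.842000) = 0.967294
Series ([0.967294] and C): 0.967294 × 0.784000 = 0.758358
Series (D and E): 0.954000 × 0.851000 = 0.811854
Parallel ([0.758358] and [0.811854]): 1 − (1 − 0.758358)(1 − 0.811854) = 0.9545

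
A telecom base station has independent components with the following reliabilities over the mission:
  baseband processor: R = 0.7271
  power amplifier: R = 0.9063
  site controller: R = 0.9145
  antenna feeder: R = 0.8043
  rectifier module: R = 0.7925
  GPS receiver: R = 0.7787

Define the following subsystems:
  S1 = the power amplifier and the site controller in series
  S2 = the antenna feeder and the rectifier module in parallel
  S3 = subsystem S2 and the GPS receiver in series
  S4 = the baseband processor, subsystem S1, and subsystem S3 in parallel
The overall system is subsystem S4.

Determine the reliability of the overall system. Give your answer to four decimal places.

Series (power amplifier and site controller): 0.906300 × 0.914500 = 0.828811
Parallel (antenna feeder and rectifier module): 1 − (1 − 0.804300)(1 − 0.792500) = 0.959392
Series ([0.959392] and GPS receiver): 0.959392 × 0.778700 = 0.747079
Parallel (baseband processor, [0.828811], and [0.747079]): 1 − (1 − 0.727100)(1 − 0.828811)(1 − 0.747079) = 0.9882

0.9882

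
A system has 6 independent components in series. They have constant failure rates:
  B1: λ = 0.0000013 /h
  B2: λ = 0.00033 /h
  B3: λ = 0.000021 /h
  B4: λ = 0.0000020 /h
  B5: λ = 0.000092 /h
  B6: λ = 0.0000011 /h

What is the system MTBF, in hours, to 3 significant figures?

Series of exponential components: λ_sys = Σ λ_i
λ_sys = 0.0000013 + 0.00033 + 0.000021 + 0.0000020 + 0.000092 + 0.0000011 = 4.4740e-04 /h
MTBF = 1 / λ_sys = 2240 h

2240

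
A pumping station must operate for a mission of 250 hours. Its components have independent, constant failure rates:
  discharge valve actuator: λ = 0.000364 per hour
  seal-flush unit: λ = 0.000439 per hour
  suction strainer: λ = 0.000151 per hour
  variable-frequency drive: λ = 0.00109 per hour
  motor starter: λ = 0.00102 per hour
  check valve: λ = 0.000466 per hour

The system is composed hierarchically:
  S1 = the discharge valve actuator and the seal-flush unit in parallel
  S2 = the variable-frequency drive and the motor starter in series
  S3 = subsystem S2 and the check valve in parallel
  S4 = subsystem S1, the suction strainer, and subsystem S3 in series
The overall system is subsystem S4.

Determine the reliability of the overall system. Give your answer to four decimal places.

R(discharge valve actuator) = exp(−0.000364 × 250) = 0.913018
R(seal-flush unit) = exp(−0.000439 × 250) = 0.896058
R(suction strainer) = exp(−0.000151 × 250) = 0.962954
R(variable-frequency drive) = exp(−0.00109 × 250) = 0.761473
R(motor starter) = exp(−0.00102 × 250) = 0.774916
R(check valve) = exp(−0.000466 × 250) = 0.890030
Parallel (discharge valve actuator and seal-flush unit): 1 − (1 − 0.913018)(1 − 0.896058) = 0.990959
Series (variable-frequency drive and motor starter): 0.761473 × 0.774916 = 0.590078
Parallel ([0.590078] and check valve): 1 − (1 − 0.590078)(1 − 0.890030) = 0.954921
Series ([0.990959], suction strainer, and [0.954921]): 0.990959 × 0.962954 × 0.954921 = 0.9112

0.9112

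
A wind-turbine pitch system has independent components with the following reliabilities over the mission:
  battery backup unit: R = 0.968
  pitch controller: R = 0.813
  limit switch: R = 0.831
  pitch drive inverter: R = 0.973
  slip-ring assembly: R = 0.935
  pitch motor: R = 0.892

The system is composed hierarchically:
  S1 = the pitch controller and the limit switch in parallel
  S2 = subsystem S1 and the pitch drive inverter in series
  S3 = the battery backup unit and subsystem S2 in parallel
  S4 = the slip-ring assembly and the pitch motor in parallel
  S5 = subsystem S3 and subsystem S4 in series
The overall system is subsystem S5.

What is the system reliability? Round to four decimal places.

0.9911

Parallel (pitch controller and limit switch): 1 − (1 − 0.813000)(1 − 0.831000) = 0.968397
Series ([0.968397] and pitch drive inverter): 0.968397 × 0.973000 = 0.942250
Parallel (battery backup unit and [0.942250]): 1 − (1 − 0.968000)(1 − 0.942250) = 0.998152
Parallel (slip-ring assembly and pitch motor): 1 − (1 − 0.935000)(1 − 0.892000) = 0.992980
Series ([0.998152] and [0.992980]): 0.998152 × 0.992980 = 0.9911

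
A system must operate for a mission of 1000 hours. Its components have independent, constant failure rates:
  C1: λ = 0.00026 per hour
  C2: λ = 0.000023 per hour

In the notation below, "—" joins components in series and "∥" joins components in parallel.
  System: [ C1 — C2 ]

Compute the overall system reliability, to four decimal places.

0.7535

R(C1) = exp(−0.00026 × 1000) = 0.771052
R(C2) = exp(−0.000023 × 1000) = 0.977262
Series (C1 and C2): 0.771052 × 0.977262 = 0.7535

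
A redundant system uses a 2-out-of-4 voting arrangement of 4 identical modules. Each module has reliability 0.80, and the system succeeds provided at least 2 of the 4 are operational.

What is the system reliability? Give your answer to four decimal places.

R = Σ_{i=2}^{4} C(4,i) p^i (1−p)^{4−i} with p = 0.80
C(4,2)·0.80^2·0.20^2 = 0.153600
C(4,3)·0.80^3·0.20^1 = 0.409600
C(4,4)·0.80^4·0.20^0 = 0.409600
Sum = 0.9728

0.9728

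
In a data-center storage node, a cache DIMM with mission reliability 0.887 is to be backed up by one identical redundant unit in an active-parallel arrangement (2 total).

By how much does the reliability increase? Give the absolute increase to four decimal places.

0.1002

R_before = 0.887
R_after = 1 − (1 − 0.887)^2 = 0.9872
ΔR = 0.9872 − 0.887 = 0.1002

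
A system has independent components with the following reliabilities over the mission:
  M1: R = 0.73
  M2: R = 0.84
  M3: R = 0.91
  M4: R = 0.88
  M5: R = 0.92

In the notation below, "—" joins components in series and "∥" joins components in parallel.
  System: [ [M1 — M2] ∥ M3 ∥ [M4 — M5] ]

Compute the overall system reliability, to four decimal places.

0.9934

Series (M1 and M2): 0.730000 × 0.840000 = 0.613200
Series (M4 and M5): 0.880000 × 0.920000 = 0.809600
Parallel ([0.613200], M3, and [0.809600]): 1 − (1 − 0.613200)(1 − 0.910000)(1 − 0.809600) = 0.9934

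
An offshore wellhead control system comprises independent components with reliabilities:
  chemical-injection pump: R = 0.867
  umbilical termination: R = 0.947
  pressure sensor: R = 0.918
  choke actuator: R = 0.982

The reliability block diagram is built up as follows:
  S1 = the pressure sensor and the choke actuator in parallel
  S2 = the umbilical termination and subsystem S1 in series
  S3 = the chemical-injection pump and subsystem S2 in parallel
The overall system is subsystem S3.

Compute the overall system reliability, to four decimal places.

Parallel (pressure sensor and choke actuator): 1 − (1 − 0.918000)(1 − 0.982000) = 0.998524
Series (umbilical termination and [0.998524]): 0.947000 × 0.998524 = 0.945602
Parallel (chemical-injection pump and [0.945602]): 1 − (1 − 0.867000)(1 − 0.945602) = 0.9928

0.9928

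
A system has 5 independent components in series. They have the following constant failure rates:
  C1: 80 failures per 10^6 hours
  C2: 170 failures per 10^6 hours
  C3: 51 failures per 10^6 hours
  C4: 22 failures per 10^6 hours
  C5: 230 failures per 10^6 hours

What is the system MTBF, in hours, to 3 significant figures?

1810

Series of exponential components: λ_sys = Σ λ_i
λ_sys = 0.000080 + 0.00017 + 0.000051 + 0.000022 + 0.00023 = 5.5300e-04 /h
MTBF = 1 / λ_sys = 1810 h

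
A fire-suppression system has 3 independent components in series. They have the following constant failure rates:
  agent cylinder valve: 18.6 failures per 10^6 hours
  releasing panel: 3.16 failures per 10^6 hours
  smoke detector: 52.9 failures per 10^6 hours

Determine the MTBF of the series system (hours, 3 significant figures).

13400

Series of exponential components: λ_sys = Σ λ_i
λ_sys = 0.0000186 + 0.00000316 + 0.0000529 = 7.4660e-05 /h
MTBF = 1 / λ_sys = 13400 h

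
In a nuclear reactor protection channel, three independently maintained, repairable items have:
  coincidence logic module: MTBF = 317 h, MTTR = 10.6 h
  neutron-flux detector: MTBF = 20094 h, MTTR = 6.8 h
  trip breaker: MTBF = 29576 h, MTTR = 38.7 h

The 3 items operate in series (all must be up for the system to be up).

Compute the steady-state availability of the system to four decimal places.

0.9661

A(coincidence logic module) = MTBF/(MTBF+MTTR) = 317/(317+10.6) = 0.967643
A(neutron-flux detector) = MTBF/(MTBF+MTTR) = 20094/(20094+6.8) = 0.999662
A(trip breaker) = MTBF/(MTBF+MTTR) = 29576/(29576+38.7) = 0.998693
Series availability: 0.967643 × 0.999662 × 0.998693 = 0.9661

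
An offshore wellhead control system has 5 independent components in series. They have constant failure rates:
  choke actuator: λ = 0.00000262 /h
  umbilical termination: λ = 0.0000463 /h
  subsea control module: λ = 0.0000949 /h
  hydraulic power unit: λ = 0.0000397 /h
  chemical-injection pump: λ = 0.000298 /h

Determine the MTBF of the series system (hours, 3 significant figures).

Series of exponential components: λ_sys = Σ λ_i
λ_sys = 0.00000262 + 0.0000463 + 0.0000949 + 0.0000397 + 0.000298 = 4.8152e-04 /h
MTBF = 1 / λ_sys = 2080 h

2080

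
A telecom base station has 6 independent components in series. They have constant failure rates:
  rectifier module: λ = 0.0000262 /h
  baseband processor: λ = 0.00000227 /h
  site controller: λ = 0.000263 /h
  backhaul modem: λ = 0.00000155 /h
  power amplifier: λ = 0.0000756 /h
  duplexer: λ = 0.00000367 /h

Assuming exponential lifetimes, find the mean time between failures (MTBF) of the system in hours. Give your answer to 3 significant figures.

2690

Series of exponential components: λ_sys = Σ λ_i
λ_sys = 0.0000262 + 0.00000227 + 0.000263 + 0.00000155 + 0.0000756 + 0.00000367 = 3.7229e-04 /h
MTBF = 1 / λ_sys = 2690 h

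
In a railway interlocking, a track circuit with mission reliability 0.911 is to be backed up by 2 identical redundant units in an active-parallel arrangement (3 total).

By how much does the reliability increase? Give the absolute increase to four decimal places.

R_before = 0.911
R_after = 1 − (1 − 0.911)^3 = 0.9993
ΔR = 0.9993 − 0.911 = 0.0883

0.0883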